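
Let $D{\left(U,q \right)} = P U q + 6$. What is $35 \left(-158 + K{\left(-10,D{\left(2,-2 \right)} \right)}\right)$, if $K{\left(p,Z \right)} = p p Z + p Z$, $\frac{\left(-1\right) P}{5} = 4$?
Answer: $265370$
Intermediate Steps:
$P = -20$ ($P = \left(-5\right) 4 = -20$)
$D{\left(U,q \right)} = 6 - 20 U q$ ($D{\left(U,q \right)} = - 20 U q + 6 = 6 - 20 U q$)
$K{\left(p,Z \right)} = Z p + Z p^{2}$ ($K{\left(p,Z \right)} = p^{2} Z + Z p = Z p^{2} + Z p = Z p + Z p^{2}$)
$35 \left(-158 + K{\left(-10,D{\left(2,-2 \right)} \right)}\right) = 35 \left(-158 + \left(6 - 40 \left(-2\right)\right) \left(-10\right) \left(1 - 10\right)\right) = 35 \left(-158 + \left(6 + 80\right) \left(-10\right) \left(-9\right)\right) = 35 \left(-158 + 86 \left(-10\right) \left(-9\right)\right) = 35 \left(-158 + 7740\right) = 35 \cdot 7582 = 265370$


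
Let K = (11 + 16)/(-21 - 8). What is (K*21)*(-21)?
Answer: 11907/29 ≈ 410.59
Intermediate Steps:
K = -27/29 (K = 27/(-29) = 27*(-1/29) = -27/29 ≈ -0.93103)
(K*21)*(-21) = -27/29*21*(-21) = -567/29*(-21) = 11907/29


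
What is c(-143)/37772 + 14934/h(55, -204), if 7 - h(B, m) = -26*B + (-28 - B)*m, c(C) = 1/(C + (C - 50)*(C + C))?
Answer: -2070387494143/2148162196180 ≈ -0.96379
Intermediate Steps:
c(C) = 1/(C + 2*C*(-50 + C)) (c(C) = 1/(C + (-50 + C)*(2*C)) = 1/(C + 2*C*(-50 + C)))
h(B, m) = 7 + 26*B - m*(-28 - B) (h(B, m) = 7 - (-26*B + (-28 - B)*m) = 7 - (-26*B + m*(-28 - B)) = 7 + (26*B - m*(-28 - B)) = 7 + 26*B - m*(-28 - B))
c(-143)/37772 + 14934/h(55, -204) = (1/((-143)*(-99 + 2*(-143))))/37772 + 14934/(7 + 26*55 + 28*(-204) + 55*(-204)) = -1/(143*(-99 - 286))*(1/37772) + 14934/(7 + 1430 - 5712 - 11220) = -1/143/(-385)*(1/37772) + 14934/(-15495) = -1/143*(-1/385)*(1/37772) + 14934*(-1/15495) = (1/55055)*(1/37772) - 4978/5165 = 1/2079537460 - 4978/5165 = -2070387494143/2148162196180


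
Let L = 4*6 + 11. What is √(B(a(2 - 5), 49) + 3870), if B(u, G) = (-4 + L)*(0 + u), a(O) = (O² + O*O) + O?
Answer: 17*√15 ≈ 65.841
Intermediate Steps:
L = 35 (L = 24 + 11 = 35)
a(O) = O + 2*O² (a(O) = (O² + O²) + O = 2*O² + O = O + 2*O²)
B(u, G) = 31*u (B(u, G) = (-4 + 35)*(0 + u) = 31*u)
√(B(a(2 - 5), 49) + 3870) = √(31*((2 - 5)*(1 + 2*(2 - 5))) + 3870) = √(31*(-3*(1 + 2*(-3))) + 3870) = √(31*(-3*(1 - 6)) + 3870) = √(31*(-3*(-5)) + 3870) = √(31*15 + 3870) = √(465 + 3870) = √4335 = 17*√15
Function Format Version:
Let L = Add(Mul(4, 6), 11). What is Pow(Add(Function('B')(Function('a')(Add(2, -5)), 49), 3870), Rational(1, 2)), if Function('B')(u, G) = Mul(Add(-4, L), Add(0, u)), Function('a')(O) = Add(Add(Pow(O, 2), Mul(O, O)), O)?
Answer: Mul(17, Pow(15, Rational(1, 2))) ≈ 65.841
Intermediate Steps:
L = 35 (L = Add(24, 11) = 35)
Function('a')(O) = Add(O, Mul(2, Pow(O, 2))) (Function('a')(O) = Add(Add(Pow(O, 2), Pow(O, 2)), O) = Add(Mul(2, Pow(O, 2)), O) = Add(O, Mul(2, Pow(O, 2))))
Function('B')(u, G) = Mul(31, u) (Function('B')(u, G) = Mul(Add(-4, 35), Add(0, u)) = Mul(31, u))
Pow(Add(Function('B')(Function('a')(Add(2, -5)), 49), 3870), Rational(1, 2)) = Pow(Add(Mul(31, Mul(Add(2, -5), Add(1, Mul(2, Add(2, -5))))), 3870), Rational(1, 2)) = Pow(Add(Mul(31, Mul(-3, Add(1, Mul(2, -3)))), 3870), Rational(1, 2)) = Pow(Add(Mul(31, Mul(-3, Add(1, -6))), 3870), Rational(1, 2)) = Pow(Add(Mul(31, Mul(-3, -5)), 3870), Rational(1, 2)) = Pow(Add(Mul(31, 15), 3870), Rational(1, 2)) = Pow(Add(465, 3870), Rational(1, 2)) = Pow(4335, Rational(1, 2)) = Mul(17, Pow(15, Rational(1, 2)))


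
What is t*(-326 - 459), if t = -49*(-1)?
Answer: -38465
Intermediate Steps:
t = 49
t*(-326 - 459) = 49*(-326 - 459) = 49*(-785) = -38465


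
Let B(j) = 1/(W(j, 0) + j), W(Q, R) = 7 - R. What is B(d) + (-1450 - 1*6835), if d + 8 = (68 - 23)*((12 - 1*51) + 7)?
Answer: -11938686/1441 ≈ -8285.0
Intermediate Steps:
d = -1448 (d = -8 + (68 - 23)*((12 - 1*51) + 7) = -8 + 45*((12 - 51) + 7) = -8 + 45*(-39 + 7) = -8 + 45*(-32) = -8 - 1440 = -1448)
B(j) = 1/(7 + j) (B(j) = 1/((7 - 1*0) + j) = 1/((7 + 0) + j) = 1/(7 + j))
B(d) + (-1450 - 1*6835) = 1/(7 - 1448) + (-1450 - 1*6835) = 1/(-1441) + (-1450 - 6835) = -1/1441 - 8285 = -11938686/1441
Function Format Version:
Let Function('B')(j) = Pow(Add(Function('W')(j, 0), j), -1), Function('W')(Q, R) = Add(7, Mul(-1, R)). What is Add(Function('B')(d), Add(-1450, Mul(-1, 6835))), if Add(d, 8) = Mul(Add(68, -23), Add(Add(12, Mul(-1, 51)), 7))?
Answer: Rational(-11938686, 1441) ≈ -8285.0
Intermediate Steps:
d = -1448 (d = Add(-8, Mul(Add(68, -23), Add(Add(12, Mul(-1, 51)), 7))) = Add(-8, Mul(45, Add(Add(12, -51), 7))) = Add(-8, Mul(45, Add(-39, 7))) = Add(-8, Mul(45, -32)) = Add(-8, -1440) = -1448)
Function('B')(j) = Pow(Add(7, j), -1) (Function('B')(j) = Pow(Add(Add(7, Mul(-1, 0)), j), -1) = Pow(Add(Add(7, 0), j), -1) = Pow(Add(7, j), -1))
Add(Function('B')(d), Add(-1450, Mul(-1, 6835))) = Add(Pow(Add(7, -1448), -1), Add(-1450, Mul(-1, 6835))) = Add(Pow(-1441, -1), Add(-1450, -6835)) = Add(Rational(-1, 1441), -8285) = Rational(-11938686, 1441)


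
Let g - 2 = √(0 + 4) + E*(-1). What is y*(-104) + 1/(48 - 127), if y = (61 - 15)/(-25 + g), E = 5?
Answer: 14535/79 ≈ 183.99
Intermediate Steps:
g = -1 (g = 2 + (√(0 + 4) + 5*(-1)) = 2 + (√4 - 5) = 2 + (2 - 5) = 2 - 3 = -1)
y = -23/13 (y = (61 - 15)/(-25 - 1) = 46/(-26) = 46*(-1/26) = -23/13 ≈ -1.7692)
y*(-104) + 1/(48 - 127) = -23/13*(-104) + 1/(48 - 127) = 184 + 1/(-79) = 184 - 1/79 = 14535/79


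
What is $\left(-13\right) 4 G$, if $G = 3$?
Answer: $-156$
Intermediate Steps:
$\left(-13\right) 4 G = \left(-13\right) 4 \cdot 3 = \left(-52\right) 3 = -156$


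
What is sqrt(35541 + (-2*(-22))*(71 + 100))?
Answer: 3*sqrt(4785) ≈ 207.52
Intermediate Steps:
sqrt(35541 + (-2*(-22))*(71 + 100)) = sqrt(35541 + 44*171) = sqrt(35541 + 7524) = sqrt(43065) = 3*sqrt(4785)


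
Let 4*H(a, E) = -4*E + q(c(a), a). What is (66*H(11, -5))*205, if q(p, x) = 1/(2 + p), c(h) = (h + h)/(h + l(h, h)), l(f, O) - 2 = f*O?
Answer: 4014351/58 ≈ 69213.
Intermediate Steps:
l(f, O) = 2 + O*f (l(f, O) = 2 + f*O = 2 + O*f)
c(h) = 2*h/(2 + h + h²) (c(h) = (h + h)/(h + (2 + h*h)) = (2*h)/(h + (2 + h²)) = (2*h)/(2 + h + h²) = 2*h/(2 + h + h²))
H(a, E) = -E + 1/(4*(2 + 2*a/(2 + a + a²))) (H(a, E) = (-4*E + 1/(2 + 2*a/(2 + a + a²)))/4 = (1/(2 + 2*a/(2 + a + a²)) - 4*E)/4 = -E + 1/(4*(2 + 2*a/(2 + a + a²))))
(66*H(11, -5))*205 = (66*(-1*(-5) + 1/(4*(2 + 2*11/(2 + 11 + 11²)))))*205 = (66*(5 + 1/(4*(2 + 2*11/(2 + 11 + 121)))))*205 = (66*(5 + 1/(4*(2 + 2*11/134))))*205 = (66*(5 + 1/(4*(2 + 2*11*(1/134)))))*205 = (66*(5 + 1/(4*(2 + 11/67))))*205 = (66*(5 + 1/(4*(145/67))))*205 = (66*(5 + (¼)*(67/145)))*205 = (66*(5 + 67/580))*205 = (66*(2967/580))*205 = (97911/290)*205 = 4014351/58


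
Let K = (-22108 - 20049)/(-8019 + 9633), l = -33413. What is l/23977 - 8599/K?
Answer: 331363060081/1010798389 ≈ 327.82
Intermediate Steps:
K = -42157/1614 ≈ -26.120
l/23977 - 8599/K = -33413/23977 - 8599/(-42157/1614) = -33413*1/23977 - 8599*(-1614/42157) = -33413/23977 + 13878786/42157 = 331363060081/1010798389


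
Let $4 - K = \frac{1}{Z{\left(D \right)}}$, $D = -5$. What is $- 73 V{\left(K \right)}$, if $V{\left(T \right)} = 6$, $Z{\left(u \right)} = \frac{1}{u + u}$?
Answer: $-438$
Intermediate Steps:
$Z{\left(u \right)} = \frac{1}{2 u}$
$K = 14$ ($K = 4 - \frac{1}{\frac{1}{2} \frac{1}{-5}} = 4 - \frac{1}{\frac{1}{2} \left(- \frac{1}{5}\right)} = 4 - \frac{1}{- \frac{1}{10}} = 4 - -10 = 4 + 10 = 14$)
$- 73 V{\left(K \right)} = \left(-73\right) 6 = -438$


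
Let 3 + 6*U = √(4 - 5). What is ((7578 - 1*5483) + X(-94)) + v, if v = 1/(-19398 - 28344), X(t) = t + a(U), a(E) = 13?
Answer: 96152387/47742 ≈ 2014.0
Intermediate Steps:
U = -½ + I/6 (U = -½ + √(4 - 5)/6 = -½ + √(-1)/6 = -½ + I/6 ≈ -0.5 + 0.16667*I)
X(t) = 13 + t (X(t) = t + 13 = 13 + t)
v = -1/47742 (v = 1/(-47742) = -1/47742 ≈ -2.0946e-5)
((7578 - 1*5483) + X(-94)) + v = ((7578 - 1*5483) + (13 - 94)) - 1/47742 = ((7578 - 5483) - 81) - 1/47742 = (2095 - 81) - 1/47742 = 2014 - 1/47742 = 96152387/47742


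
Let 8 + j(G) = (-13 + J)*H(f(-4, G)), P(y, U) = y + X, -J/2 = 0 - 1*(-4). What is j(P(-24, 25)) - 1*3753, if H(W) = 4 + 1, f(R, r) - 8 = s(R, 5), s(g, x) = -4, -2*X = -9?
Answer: -3866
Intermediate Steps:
X = 9/2 (X = -1/2*(-9) = 9/2 ≈ 4.5000)
f(R, r) = 4 (f(R, r) = 8 - 4 = 4)
J = -8 (J = -2*(0 - 1*(-4)) = -2*(0 + 4) = -2*4 = -8)
H(W) = 5
P(y, U) = 9/2 + y (P(y, U) = y + 9/2 = 9/2 + y)
j(G) = -113 (j(G) = -8 + (-13 - 8)*5 = -8 - 21*5 = -8 - 105 = -113)
j(P(-24, 25)) - 1*3753 = -113 - 1*3753 = -113 - 3753 = -3866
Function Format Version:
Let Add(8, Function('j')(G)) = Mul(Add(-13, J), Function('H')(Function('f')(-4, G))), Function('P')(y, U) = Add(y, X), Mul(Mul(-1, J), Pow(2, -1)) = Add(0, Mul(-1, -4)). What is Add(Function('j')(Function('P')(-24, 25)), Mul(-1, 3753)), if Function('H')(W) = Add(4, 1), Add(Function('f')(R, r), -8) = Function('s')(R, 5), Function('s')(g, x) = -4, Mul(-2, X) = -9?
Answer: -3866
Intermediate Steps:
X = Rational(9, 2) (X = Mul(Rational(-1, 2), -9) = Rational(9, 2) ≈ 4.5000)
Function('f')(R, r) = 4 (Function('f')(R, r) = Add(8, -4) = 4)
J = -8 (J = Mul(-2, Add(0, Mul(-1, -4))) = Mul(-2, Add(0, 4)) = Mul(-2, 4) = -8)
Function('H')(W) = 5
Function('P')(y, U) = Add(Rational(9, 2), y) (Function('P')(y, U) = Add(y, Rational(9, 2)) = Add(Rational(9, 2), y))
Function('j')(G) = -113 (Function('j')(G) = Add(-8, Mul(Add(-13, -8), 5)) = Add(-8, Mul(-21, 5)) = Add(-8, -105) = -113)
Add(Function('j')(Function('P')(-24, 25)), Mul(-1, 3753)) = Add(-113, Mul(-1, 3753)) = Add(-113, -3753) = -3866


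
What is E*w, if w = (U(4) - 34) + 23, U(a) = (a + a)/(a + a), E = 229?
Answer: -2290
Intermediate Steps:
U(a) = 1 (U(a) = (2*a)/((2*a)) = (2*a)*(1/(2*a)) = 1)
w = -10 (w = (1 - 34) + 23 = -33 + 23 = -10)
E*w = 229*(-10) = -2290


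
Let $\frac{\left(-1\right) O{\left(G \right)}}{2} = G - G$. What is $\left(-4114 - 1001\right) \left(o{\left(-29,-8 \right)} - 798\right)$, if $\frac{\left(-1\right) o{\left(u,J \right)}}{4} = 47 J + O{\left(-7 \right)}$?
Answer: $-3611190$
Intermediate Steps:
$O{\left(G \right)} = 0$ ($O{\left(G \right)} = - 2 \left(G - G\right) = \left(-2\right) 0 = 0$)
$o{\left(u,J \right)} = - 188 J$ ($o{\left(u,J \right)} = - 4 \left(47 J + 0\right) = - 4 \cdot 47 J = - 188 J$)
$\left(-4114 - 1001\right) \left(o{\left(-29,-8 \right)} - 798\right) = \left(-4114 - 1001\right) \left(\left(-188\right) \left(-8\right) - 798\right) = - 5115 \left(1504 - 798\right) = \left(-5115\right) 706 = -3611190$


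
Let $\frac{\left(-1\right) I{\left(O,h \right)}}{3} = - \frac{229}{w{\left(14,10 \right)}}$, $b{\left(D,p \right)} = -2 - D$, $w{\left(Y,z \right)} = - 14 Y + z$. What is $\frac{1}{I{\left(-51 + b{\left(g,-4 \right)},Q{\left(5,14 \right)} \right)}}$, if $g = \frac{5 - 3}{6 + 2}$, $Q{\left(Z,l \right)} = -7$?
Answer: $- \frac{62}{229} \approx -0.27074$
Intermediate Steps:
$g = \frac{1}{4}$ ($g = \frac{2}{8} = 2 \cdot \frac{1}{8} = \frac{1}{4} \approx 0.25$)
$w{\left(Y,z \right)} = z - 14 Y$
$I{\left(O,h \right)} = - \frac{229}{62}$ ($I{\left(O,h \right)} = - 3 \left(- \frac{229}{10 - 196}\right) = - 3 \left(- \frac{229}{-186}\right) = - 3 \left(\left(-229\right) \left(- \frac{1}{186}\right)\right) = \left(-3\right) \frac{229}{186} = - \frac{229}{62}$)
$\frac{1}{I{\left(-51 + b{\left(g,-4 \right)},Q{\left(5,14 \right)} \right)}} = \frac{1}{- \frac{229}{62}} = - \frac{62}{229}$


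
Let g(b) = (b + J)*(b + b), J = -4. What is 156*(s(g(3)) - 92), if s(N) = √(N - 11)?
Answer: -14352 + 156*I*√17 ≈ -14352.0 + 643.2*I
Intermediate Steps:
g(b) = 2*b*(-4 + b) (g(b) = (b - 4)*(b + b) = (-4 + b)*(2*b) = 2*b*(-4 + b))
s(N) = √(-11 + N)
156*(s(g(3)) - 92) = 156*(√(-11 + 2*3*(-4 + 3)) - 92) = 156*(√(-11 + 2*3*(-1)) - 92) = 156*(√(-11 - 6) - 92) = 156*(√(-17) - 92) = 156*(I*√17 - 92) = 156*(-92 + I*√17) = -14352 + 156*I*√17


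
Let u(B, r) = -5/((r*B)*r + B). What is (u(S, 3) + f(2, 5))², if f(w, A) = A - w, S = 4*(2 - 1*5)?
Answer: 5329/576 ≈ 9.2517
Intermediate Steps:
S = -12 (S = 4*(2 - 5) = 4*(-3) = -12)
u(B, r) = -5/(B + B*r²) (u(B, r) = -5/((B*r)*r + B) = -5/(B*r² + B) = -5/(B + B*r²))
(u(S, 3) + f(2, 5))² = (-5/(-12*(1 + 3²)) + (5 - 1*2))² = (-5*(-1/12)/(1 + 9) + (5 - 2))² = (-5*(-1/12)/10 + 3)² = (-5*(-1/12)*⅒ + 3)² = (1/24 + 3)² = (73/24)² = 5329/576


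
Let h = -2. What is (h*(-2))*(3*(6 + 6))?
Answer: 144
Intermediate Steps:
(h*(-2))*(3*(6 + 6)) = (-2*(-2))*(3*(6 + 6)) = 4*(3*12) = 4*36 = 144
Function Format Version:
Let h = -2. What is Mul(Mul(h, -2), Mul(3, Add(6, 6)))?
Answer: 144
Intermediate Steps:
Mul(Mul(h, -2), Mul(3, Add(6, 6))) = Mul(Mul(-2, -2), Mul(3, Add(6, 6))) = Mul(4, Mul(3, 12)) = Mul(4, 36) = 144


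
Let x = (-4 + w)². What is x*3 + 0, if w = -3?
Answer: 147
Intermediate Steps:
x = 49 (x = (-4 - 3)² = (-7)² = 49)
x*3 + 0 = 49*3 + 0 = 147 + 0 = 147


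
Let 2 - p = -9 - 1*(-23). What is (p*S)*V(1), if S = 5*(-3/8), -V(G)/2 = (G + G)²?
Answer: -180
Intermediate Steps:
V(G) = -8*G² (V(G) = -2*(G + G)² = -2*4*G² = -8*G²)
p = -12 (p = 2 - (-9 - 1*(-23)) = 2 - (-9 + 23) = 2 - 1*14 = 2 - 14 = -12)
S = -15/8 (S = 5*(-3*⅛) = 5*(-3/8) = -15/8 ≈ -1.8750)
(p*S)*V(1) = (-12*(-15/8))*(-8*1²) = 45*(-8*1)/2 = (45/2)*(-8) = -180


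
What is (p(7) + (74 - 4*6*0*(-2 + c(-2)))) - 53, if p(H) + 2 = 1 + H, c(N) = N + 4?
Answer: 27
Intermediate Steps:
c(N) = 4 + N
p(H) = -1 + H (p(H) = -2 + (1 + H) = -1 + H)
(p(7) + (74 - 4*6*0*(-2 + c(-2)))) - 53 = ((-1 + 7) + (74 - 4*6*0*(-2 + (4 - 2)))) - 53 = (6 + (74 - 24*0*(-2 + 2))) - 53 = (6 + (74 - 24*0*0)) - 53 = (6 + (74 - 24*0)) - 53 = (6 + (74 - 1*0)) - 53 = (6 + (74 + 0)) - 53 = (6 + 74) - 53 = 80 - 53 = 27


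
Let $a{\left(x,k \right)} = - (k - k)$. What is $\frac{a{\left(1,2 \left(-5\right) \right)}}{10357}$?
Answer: $0$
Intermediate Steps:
$a{\left(x,k \right)} = 0$ ($a{\left(x,k \right)} = \left(-1\right) 0 = 0$)
$\frac{a{\left(1,2 \left(-5\right) \right)}}{10357} = \frac{0}{10357} = 0 \cdot \frac{1}{10357} = 0$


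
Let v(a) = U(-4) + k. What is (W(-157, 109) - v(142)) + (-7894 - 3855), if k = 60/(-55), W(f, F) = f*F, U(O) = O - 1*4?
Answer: -317382/11 ≈ -28853.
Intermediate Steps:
U(O) = -4 + O (U(O) = O - 4 = -4 + O)
W(f, F) = F*f
k = -12/11 (k = 60*(-1/55) = -12/11 ≈ -1.0909)
v(a) = -100/11 (v(a) = (-4 - 4) - 12/11 = -8 - 12/11 = -100/11)
(W(-157, 109) - v(142)) + (-7894 - 3855) = (109*(-157) - 1*(-100/11)) + (-7894 - 3855) = (-17113 + 100/11) - 11749 = -188143/11 - 11749 = -317382/11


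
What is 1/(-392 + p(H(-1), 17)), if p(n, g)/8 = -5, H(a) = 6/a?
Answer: -1/432 ≈ -0.0023148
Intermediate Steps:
p(n, g) = -40 (p(n, g) = 8*(-5) = -40)
1/(-392 + p(H(-1), 17)) = 1/(-392 - 40) = 1/(-432) = -1/432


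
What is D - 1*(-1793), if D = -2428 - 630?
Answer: -1265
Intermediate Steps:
D = -3058
D - 1*(-1793) = -3058 - 1*(-1793) = -3058 + 1793 = -1265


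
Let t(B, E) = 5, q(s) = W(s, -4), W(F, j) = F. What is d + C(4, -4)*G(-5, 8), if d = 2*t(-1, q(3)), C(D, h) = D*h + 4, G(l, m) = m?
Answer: -86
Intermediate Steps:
q(s) = s
C(D, h) = 4 + D*h
d = 10 (d = 2*5 = 10)
d + C(4, -4)*G(-5, 8) = 10 + (4 + 4*(-4))*8 = 10 + (4 - 16)*8 = 10 - 12*8 = 10 - 96 = -86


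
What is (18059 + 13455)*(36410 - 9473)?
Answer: 848892618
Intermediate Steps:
(18059 + 13455)*(36410 - 9473) = 31514*26937 = 848892618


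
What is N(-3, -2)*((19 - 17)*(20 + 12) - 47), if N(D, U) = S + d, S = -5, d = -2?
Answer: -119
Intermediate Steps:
N(D, U) = -7 (N(D, U) = -5 - 2 = -7)
N(-3, -2)*((19 - 17)*(20 + 12) - 47) = -7*((19 - 17)*(20 + 12) - 47) = -7*(2*32 - 47) = -7*(64 - 47) = -7*17 = -119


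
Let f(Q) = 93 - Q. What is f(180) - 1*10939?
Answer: -11026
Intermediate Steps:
f(180) - 1*10939 = (93 - 1*180) - 1*10939 = (93 - 180) - 10939 = -87 - 10939 = -11026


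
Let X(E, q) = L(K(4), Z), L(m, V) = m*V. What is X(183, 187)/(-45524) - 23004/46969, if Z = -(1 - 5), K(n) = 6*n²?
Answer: -266317548/534554189 ≈ -0.49821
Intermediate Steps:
Z = 4 (Z = -1*(-4) = 4)
L(m, V) = V*m
X(E, q) = 384 (X(E, q) = 4*(6*4²) = 4*(6*16) = 4*96 = 384)
X(183, 187)/(-45524) - 23004/46969 = 384/(-45524) - 23004/46969 = 384*(-1/45524) - 23004*1/46969 = -96/11381 - 23004/46969 = -266317548/534554189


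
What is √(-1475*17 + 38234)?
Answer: √13159 ≈ 114.71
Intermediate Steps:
√(-1475*17 + 38234) = √(-25075 + 38234) = √13159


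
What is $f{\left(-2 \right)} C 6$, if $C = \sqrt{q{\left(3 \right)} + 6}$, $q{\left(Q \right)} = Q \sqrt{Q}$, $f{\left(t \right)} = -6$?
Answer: $- 36 \sqrt{6 + 3 \sqrt{3}} \approx -120.46$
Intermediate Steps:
$q{\left(Q \right)} = Q^{\frac{3}{2}}$
$C = \sqrt{6 + 3 \sqrt{3}}$ ($C = \sqrt{3^{\frac{3}{2}} + 6} = \sqrt{3 \sqrt{3} + 6} = \sqrt{6 + 3 \sqrt{3}} \approx 3.3461$)
$f{\left(-2 \right)} C 6 = - 6 \sqrt{6 + 3 \sqrt{3}} \cdot 6 = - 36 \sqrt{6 + 3 \sqrt{3}}$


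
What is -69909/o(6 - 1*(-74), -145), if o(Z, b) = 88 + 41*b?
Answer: 69909/5857 ≈ 11.936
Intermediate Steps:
-69909/o(6 - 1*(-74), -145) = -69909/(88 + 41*(-145)) = -69909/(88 - 5945) = -69909/(-5857) = -69909*(-1/5857) = 69909/5857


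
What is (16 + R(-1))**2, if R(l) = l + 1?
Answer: 256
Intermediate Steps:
R(l) = 1 + l
(16 + R(-1))**2 = (16 + (1 - 1))**2 = (16 + 0)**2 = 16**2 = 256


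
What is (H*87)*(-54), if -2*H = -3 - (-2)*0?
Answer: -7047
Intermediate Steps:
H = 3/2 (H = -(-3 - (-2)*0)/2 = -(-3 - 1*0)/2 = -(-3 + 0)/2 = -1/2*(-3) = 3/2 ≈ 1.5000)
(H*87)*(-54) = ((3/2)*87)*(-54) = (261/2)*(-54) = -7047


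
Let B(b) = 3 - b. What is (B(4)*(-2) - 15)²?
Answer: 169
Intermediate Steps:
(B(4)*(-2) - 15)² = ((3 - 1*4)*(-2) - 15)² = ((3 - 4)*(-2) - 15)² = (-1*(-2) - 15)² = (2 - 15)² = (-13)² = 169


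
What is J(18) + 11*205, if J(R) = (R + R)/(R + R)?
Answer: 2256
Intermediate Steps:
J(R) = 1 (J(R) = (2*R)/((2*R)) = (2*R)*(1/(2*R)) = 1)
J(18) + 11*205 = 1 + 11*205 = 1 + 2255 = 2256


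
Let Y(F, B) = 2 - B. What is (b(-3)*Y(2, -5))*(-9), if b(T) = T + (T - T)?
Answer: 189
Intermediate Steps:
b(T) = T (b(T) = T + 0 = T)
(b(-3)*Y(2, -5))*(-9) = -3*(2 - 1*(-5))*(-9) = -3*(2 + 5)*(-9) = -3*7*(-9) = -21*(-9) = 189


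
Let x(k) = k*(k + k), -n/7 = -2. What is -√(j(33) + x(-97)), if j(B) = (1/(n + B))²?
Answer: -√41568963/47 ≈ -137.18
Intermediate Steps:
n = 14 (n = -7*(-2) = 14)
x(k) = 2*k² (x(k) = k*(2*k) = 2*k²)
j(B) = (14 + B)⁻² (j(B) = (1/(14 + B))² = (14 + B)⁻²)
-√(j(33) + x(-97)) = -√((14 + 33)⁻² + 2*(-97)²) = -√(47⁻² + 2*9409) = -√(1/2209 + 18818) = -√(41568963/2209) = -√41568963/47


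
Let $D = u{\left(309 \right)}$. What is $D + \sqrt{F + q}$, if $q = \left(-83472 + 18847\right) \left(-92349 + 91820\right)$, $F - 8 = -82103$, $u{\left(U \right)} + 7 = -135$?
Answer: $-142 + \sqrt{34104530} \approx 5697.9$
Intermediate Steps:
$u{\left(U \right)} = -142$ ($u{\left(U \right)} = -7 - 135 = -142$)
$F = -82095$ ($F = 8 - 82103 = -82095$)
$D = -142$
$q = 34186625$ ($q = \left(-64625\right) \left(-529\right) = 34186625$)
$D + \sqrt{F + q} = -142 + \sqrt{-82095 + 34186625} = -142 + \sqrt{34104530}$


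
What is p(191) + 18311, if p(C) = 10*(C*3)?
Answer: 24041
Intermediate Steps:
p(C) = 30*C (p(C) = 10*(3*C) = 30*C)
p(191) + 18311 = 30*191 + 18311 = 5730 + 18311 = 24041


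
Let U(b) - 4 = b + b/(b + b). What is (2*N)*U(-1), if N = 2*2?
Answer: 28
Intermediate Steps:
N = 4
U(b) = 9/2 + b (U(b) = 4 + (b + b/(b + b)) = 4 + (b + b/((2*b))) = 4 + (b + b*(1/(2*b))) = 4 + (b + ½) = 4 + (½ + b) = 9/2 + b)
(2*N)*U(-1) = (2*4)*(9/2 - 1) = 8*(7/2) = 28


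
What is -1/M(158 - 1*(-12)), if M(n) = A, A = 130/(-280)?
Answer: 28/13 ≈ 2.1538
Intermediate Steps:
A = -13/28 (A = 130*(-1/280) = -13/28 ≈ -0.46429)
M(n) = -13/28
-1/M(158 - 1*(-12)) = -1/(-13/28) = -1*(-28/13) = 28/13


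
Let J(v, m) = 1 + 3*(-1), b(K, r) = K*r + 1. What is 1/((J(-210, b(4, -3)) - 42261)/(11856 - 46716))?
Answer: 34860/42263 ≈ 0.82483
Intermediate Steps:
b(K, r) = 1 + K*r
J(v, m) = -2 (J(v, m) = 1 - 3 = -2)
1/((J(-210, b(4, -3)) - 42261)/(11856 - 46716)) = 1/((-2 - 42261)/(11856 - 46716)) = 1/(-42263/(-34860)) = 1/(-42263*(-1/34860)) = 1/(42263/34860) = 34860/42263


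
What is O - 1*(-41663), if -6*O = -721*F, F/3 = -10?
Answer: 38058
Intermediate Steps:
F = -30 (F = 3*(-10) = -30)
O = -3605 (O = -(-721)*(-30)/6 = -⅙*21630 = -3605)
O - 1*(-41663) = -3605 - 1*(-41663) = -3605 + 41663 = 38058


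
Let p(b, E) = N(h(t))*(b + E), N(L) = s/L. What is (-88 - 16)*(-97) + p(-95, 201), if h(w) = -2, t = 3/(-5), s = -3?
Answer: 10247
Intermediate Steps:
t = -3/5 (t = 3*(-1/5) = -3/5 ≈ -0.60000)
N(L) = -3/L
p(b, E) = 3*E/2 + 3*b/2 (p(b, E) = (-3/(-2))*(b + E) = (-3*(-1/2))*(E + b) = 3*(E + b)/2 = 3*E/2 + 3*b/2)
(-88 - 16)*(-97) + p(-95, 201) = (-88 - 16)*(-97) + ((3/2)*201 + (3/2)*(-95)) = -104*(-97) + (603/2 - 285/2) = 10088 + 159 = 10247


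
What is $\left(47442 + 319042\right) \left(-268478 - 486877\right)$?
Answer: $-276825521820$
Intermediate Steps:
$\left(47442 + 319042\right) \left(-268478 - 486877\right) = 366484 \left(-755355\right) = -276825521820$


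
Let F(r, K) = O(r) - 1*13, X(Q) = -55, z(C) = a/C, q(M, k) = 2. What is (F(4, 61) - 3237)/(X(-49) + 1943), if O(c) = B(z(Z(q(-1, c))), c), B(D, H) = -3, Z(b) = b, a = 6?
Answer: -3253/1888 ≈ -1.7230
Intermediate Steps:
z(C) = 6/C
O(c) = -3
F(r, K) = -16 (F(r, K) = -3 - 1*13 = -3 - 13 = -16)
(F(4, 61) - 3237)/(X(-49) + 1943) = (-16 - 3237)/(-55 + 1943) = -3253/1888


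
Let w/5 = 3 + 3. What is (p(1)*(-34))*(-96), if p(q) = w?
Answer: 97920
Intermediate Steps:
w = 30 (w = 5*(3 + 3) = 5*6 = 30)
p(q) = 30
(p(1)*(-34))*(-96) = (30*(-34))*(-96) = -1020*(-96) = 97920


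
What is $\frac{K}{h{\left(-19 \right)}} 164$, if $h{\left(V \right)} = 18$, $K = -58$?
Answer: $- \frac{4756}{9} \approx -528.44$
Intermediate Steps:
$\frac{K}{h{\left(-19 \right)}} 164 = - \frac{58}{18} \cdot 164 = \left(-58\right) \frac{1}{18} \cdot 164 = \left(- \frac{29}{9}\right) 164 = - \frac{4756}{9}$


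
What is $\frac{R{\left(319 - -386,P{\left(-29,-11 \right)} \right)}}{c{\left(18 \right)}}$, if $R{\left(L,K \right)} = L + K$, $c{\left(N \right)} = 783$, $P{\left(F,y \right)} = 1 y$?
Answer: $\frac{694}{783} \approx 0.88633$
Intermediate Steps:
$P{\left(F,y \right)} = y$
$R{\left(L,K \right)} = K + L$
$\frac{R{\left(319 - -386,P{\left(-29,-11 \right)} \right)}}{c{\left(18 \right)}} = \frac{-11 + \left(319 - -386\right)}{783} = \left(-11 + \left(319 + 386\right)\right) \frac{1}{783} = \left(-11 + 705\right) \frac{1}{783} = 694 \cdot \frac{1}{783} = \frac{694}{783}$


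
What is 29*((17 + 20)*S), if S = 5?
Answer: 5365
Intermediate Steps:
29*((17 + 20)*S) = 29*((17 + 20)*5) = 29*(37*5) = 29*185 = 5365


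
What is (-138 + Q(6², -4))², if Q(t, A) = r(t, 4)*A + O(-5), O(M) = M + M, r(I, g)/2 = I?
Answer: 190096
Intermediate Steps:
r(I, g) = 2*I
O(M) = 2*M
Q(t, A) = -10 + 2*A*t (Q(t, A) = (2*t)*A + 2*(-5) = 2*A*t - 10 = -10 + 2*A*t)
(-138 + Q(6², -4))² = (-138 + (-10 + 2*(-4)*6²))² = (-138 + (-10 + 2*(-4)*36))² = (-138 + (-10 - 288))² = (-138 - 298)² = (-436)² = 190096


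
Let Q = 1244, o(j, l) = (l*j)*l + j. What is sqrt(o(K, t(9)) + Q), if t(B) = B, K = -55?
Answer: I*sqrt(3266) ≈ 57.149*I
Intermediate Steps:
o(j, l) = j + j*l**2 (o(j, l) = (j*l)*l + j = j*l**2 + j = j + j*l**2)
sqrt(o(K, t(9)) + Q) = sqrt(-55*(1 + 9**2) + 1244) = sqrt(-55*(1 + 81) + 1244) = sqrt(-55*82 + 1244) = sqrt(-4510 + 1244) = sqrt(-3266) = I*sqrt(3266)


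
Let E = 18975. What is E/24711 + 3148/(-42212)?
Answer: 60265206/86925061 ≈ 0.69330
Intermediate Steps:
E/24711 + 3148/(-42212) = 18975/24711 + 3148/(-42212) = 18975*(1/24711) + 3148*(-1/42212) = 6325/8237 - 787/10553 = 60265206/86925061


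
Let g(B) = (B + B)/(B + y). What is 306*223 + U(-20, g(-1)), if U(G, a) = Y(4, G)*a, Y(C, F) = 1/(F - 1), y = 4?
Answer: 4298996/63 ≈ 68238.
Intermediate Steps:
g(B) = 2*B/(4 + B) (g(B) = (B + B)/(B + 4) = (2*B)/(4 + B) = 2*B/(4 + B))
Y(C, F) = 1/(-1 + F)
U(G, a) = a/(-1 + G)
306*223 + U(-20, g(-1)) = 306*223 + (2*(-1)/(4 - 1))/(-1 - 20) = 68238 + (2*(-1)/3)/(-21) = 68238 + (2*(-1)*(1/3))*(-1/21) = 68238 - 2/3*(-1/21) = 68238 + 2/63 = 4298996/63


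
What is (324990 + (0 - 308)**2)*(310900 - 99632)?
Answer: 88701714872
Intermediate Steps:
(324990 + (0 - 308)**2)*(310900 - 99632) = (324990 + (-308)**2)*211268 = (324990 + 94864)*211268 = 419854*211268 = 88701714872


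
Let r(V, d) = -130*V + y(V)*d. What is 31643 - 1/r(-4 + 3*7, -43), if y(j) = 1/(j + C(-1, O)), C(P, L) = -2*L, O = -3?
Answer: 1609774362/50873 ≈ 31643.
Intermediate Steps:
y(j) = 1/(6 + j) (y(j) = 1/(j - 2*(-3)) = 1/(j + 6) = 1/(6 + j))
r(V, d) = -130*V + d/(6 + V)
31643 - 1/r(-4 + 3*7, -43) = 31643 - 1/((-43 - 130*(-4 + 3*7)*(6 + (-4 + 3*7)))/(6 + (-4 + 3*7))) = 31643 - 1/((-43 - 130*(-4 + 21)*(6 + (-4 + 21)))/(6 + (-4 + 21))) = 31643 - 1/((-43 - 130*17*(6 + 17))/(6 + 17)) = 31643 - 1/((-43 - 130*17*23)/23) = 31643 - 1/((-43 - 50830)/23) = 31643 - 1/((1/23)*(-50873)) = 31643 - 1/(-50873/23) = 31643 - 1*(-23/50873) = 31643 + 23/50873 = 1609774362/50873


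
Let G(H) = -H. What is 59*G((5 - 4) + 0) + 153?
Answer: 94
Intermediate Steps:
59*G((5 - 4) + 0) + 153 = 59*(-((5 - 4) + 0)) + 153 = 59*(-(1 + 0)) + 153 = 59*(-1*1) + 153 = 59*(-1) + 153 = -59 + 153 = 94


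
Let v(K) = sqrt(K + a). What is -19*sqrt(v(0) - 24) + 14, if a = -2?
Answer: 14 - 19*sqrt(-24 + I*sqrt(2)) ≈ 11.259 - 93.121*I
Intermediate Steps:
v(K) = sqrt(-2 + K) (v(K) = sqrt(K - 2) = sqrt(-2 + K))
-19*sqrt(v(0) - 24) + 14 = -19*sqrt(sqrt(-2 + 0) - 24) + 14 = -19*sqrt(sqrt(-2) - 24) + 14 = -19*sqrt(I*sqrt(2) - 24) + 14 = -19*sqrt(-24 + I*sqrt(2)) + 14 = 14 - 19*sqrt(-24 + I*sqrt(2))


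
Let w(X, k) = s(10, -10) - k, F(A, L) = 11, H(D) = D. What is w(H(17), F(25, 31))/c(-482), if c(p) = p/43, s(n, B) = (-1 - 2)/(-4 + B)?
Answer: 6493/6748 ≈ 0.96221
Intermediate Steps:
s(n, B) = -3/(-4 + B)
w(X, k) = 3/14 - k (w(X, k) = -3/(-4 - 10) - k = -3/(-14) - k = -3*(-1/14) - k = 3/14 - k)
c(p) = p/43 (c(p) = p*(1/43) = p/43)
w(H(17), F(25, 31))/c(-482) = (3/14 - 1*11)/(((1/43)*(-482))) = (3/14 - 11)/(-482/43) = -151/14*(-43/482) = 6493/6748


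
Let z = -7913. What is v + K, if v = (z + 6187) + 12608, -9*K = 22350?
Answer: 25196/3 ≈ 8398.7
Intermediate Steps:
K = -7450/3 (K = -⅑*22350 = -7450/3 ≈ -2483.3)
v = 10882 (v = (-7913 + 6187) + 12608 = -1726 + 12608 = 10882)
v + K = 10882 - 7450/3 = 25196/3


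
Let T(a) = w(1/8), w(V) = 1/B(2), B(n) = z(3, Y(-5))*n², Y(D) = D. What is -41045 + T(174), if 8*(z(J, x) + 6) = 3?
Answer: -1847027/45 ≈ -41045.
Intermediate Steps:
z(J, x) = -45/8 (z(J, x) = -6 + (⅛)*3 = -6 + 3/8 = -45/8)
B(n) = -45*n²/8
w(V) = -2/45 (w(V) = 1/(-45/8*2²) = 1/(-45/8*4) = 1/(-45/2) = -2/45)
T(a) = -2/45
-41045 + T(174) = -41045 - 2/45 = -1847027/45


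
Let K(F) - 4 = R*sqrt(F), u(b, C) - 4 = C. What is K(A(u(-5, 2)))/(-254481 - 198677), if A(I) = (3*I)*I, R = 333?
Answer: -2/226579 - 999*sqrt(3)/226579 ≈ -0.0076455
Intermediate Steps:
u(b, C) = 4 + C
A(I) = 3*I**2
K(F) = 4 + 333*sqrt(F)
K(A(u(-5, 2)))/(-254481 - 198677) = (4 + 333*sqrt(3*(4 + 2)**2))/(-254481 - 198677) = (4 + 333*sqrt(3*6**2))/(-453158) = (4 + 333*sqrt(3*36))*(-1/453158) = (4 + 333*sqrt(108))*(-1/453158) = (4 + 333*(6*sqrt(3)))*(-1/453158) = (4 + 1998*sqrt(3))*(-1/453158) = -2/226579 - 999*sqrt(3)/226579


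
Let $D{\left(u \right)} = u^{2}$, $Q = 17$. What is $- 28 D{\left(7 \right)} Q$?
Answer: $-23324$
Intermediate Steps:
$- 28 D{\left(7 \right)} Q = - 28 \cdot 7^{2} \cdot 17 = \left(-28\right) 49 \cdot 17 = \left(-1372\right) 17 = -23324$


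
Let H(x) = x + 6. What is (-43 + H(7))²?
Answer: 900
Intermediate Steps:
H(x) = 6 + x
(-43 + H(7))² = (-43 + (6 + 7))² = (-43 + 13)² = (-30)² = 900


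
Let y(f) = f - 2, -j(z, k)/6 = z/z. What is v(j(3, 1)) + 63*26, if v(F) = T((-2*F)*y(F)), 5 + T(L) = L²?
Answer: 10849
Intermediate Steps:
j(z, k) = -6 (j(z, k) = -6*z/z = -6*1 = -6)
y(f) = -2 + f
T(L) = -5 + L²
v(F) = -5 + 4*F²*(-2 + F)² (v(F) = -5 + ((-2*F)*(-2 + F))² = -5 + (-2*F*(-2 + F))² = -5 + 4*F²*(-2 + F)²)
v(j(3, 1)) + 63*26 = (-5 + 4*(-6)²*(-2 - 6)²) + 63*26 = (-5 + 4*36*(-8)²) + 1638 = (-5 + 4*36*64) + 1638 = (-5 + 9216) + 1638 = 9211 + 1638 = 10849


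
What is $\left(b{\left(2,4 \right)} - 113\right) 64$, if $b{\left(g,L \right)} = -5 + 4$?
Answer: $-7296$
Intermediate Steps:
$b{\left(g,L \right)} = -1$
$\left(b{\left(2,4 \right)} - 113\right) 64 = \left(-1 - 113\right) 64 = \left(-114\right) 64 = -7296$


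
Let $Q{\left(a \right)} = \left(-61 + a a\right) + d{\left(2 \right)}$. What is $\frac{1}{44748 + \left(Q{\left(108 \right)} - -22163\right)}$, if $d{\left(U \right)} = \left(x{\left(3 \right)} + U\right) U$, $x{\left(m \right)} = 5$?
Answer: $\frac{1}{78528} \approx 1.2734 \cdot 10^{-5}$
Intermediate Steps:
$d{\left(U \right)} = U \left(5 + U\right)$ ($d{\left(U \right)} = \left(5 + U\right) U = U \left(5 + U\right)$)
$Q{\left(a \right)} = -47 + a^{2}$ ($Q{\left(a \right)} = \left(-61 + a a\right) + 2 \left(5 + 2\right) = \left(-61 + a^{2}\right) + 2 \cdot 7 = \left(-61 + a^{2}\right) + 14 = -47 + a^{2}$)
$\frac{1}{44748 + \left(Q{\left(108 \right)} - -22163\right)} = \frac{1}{44748 - \left(-22116 - 11664\right)} = \frac{1}{44748 + \left(\left(-47 + 11664\right) + 22163\right)} = \frac{1}{44748 + \left(11617 + 22163\right)} = \frac{1}{44748 + 33780} = \frac{1}{78528}$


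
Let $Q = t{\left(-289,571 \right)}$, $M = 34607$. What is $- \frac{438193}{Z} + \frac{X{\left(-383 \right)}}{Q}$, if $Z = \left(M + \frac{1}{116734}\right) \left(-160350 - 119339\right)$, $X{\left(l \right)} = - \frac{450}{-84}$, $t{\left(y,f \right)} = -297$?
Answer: $- \frac{1043569945211509}{58001092324014378} \approx -0.017992$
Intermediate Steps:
$X{\left(l \right)} = \frac{75}{14}$ ($X{\left(l \right)} = \left(-450\right) \left(- \frac{1}{84}\right) = \frac{75}{14}$)
$Q = -297$
$Z = - \frac{1129891408909371}{116734}$ ($Z = \left(34607 + \frac{1}{116734}\right) \left(-160350 - 119339\right) = \left(34607 + \frac{1}{116734}\right) \left(-279689\right) = \frac{4039813539}{116734} \left(-279689\right) = - \frac{1129891408909371}{116734} \approx -9.6792 \cdot 10^{9}$)
$- \frac{438193}{Z} + \frac{X{\left(-383 \right)}}{Q} = - \frac{438193}{- \frac{1129891408909371}{116734}} + \frac{75}{14 \left(-297\right)} = \left(-438193\right) \left(- \frac{116734}{1129891408909371}\right) + \frac{75}{14} \left(- \frac{1}{297}\right) = \frac{51152021662}{1129891408909371} - \frac{25}{1386} = - \frac{1043569945211509}{58001092324014378}$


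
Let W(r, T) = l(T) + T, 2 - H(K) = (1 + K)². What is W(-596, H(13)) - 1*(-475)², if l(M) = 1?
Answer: -225818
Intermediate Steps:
H(K) = 2 - (1 + K)²
W(r, T) = 1 + T
W(-596, H(13)) - 1*(-475)² = (1 + (2 - (1 + 13)²)) - 1*(-475)² = (1 + (2 - 1*14²)) - 1*225625 = (1 + (2 - 1*196)) - 225625 = (1 + (2 - 196)) - 225625 = (1 - 194) - 225625 = -193 - 225625 = -225818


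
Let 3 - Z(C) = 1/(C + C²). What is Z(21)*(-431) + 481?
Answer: -374713/462 ≈ -811.07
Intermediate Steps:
Z(C) = 3 - 1/(C + C²)
Z(21)*(-431) + 481 = ((-1 + 3*21 + 3*21²)/(21*(1 + 21)))*(-431) + 481 = ((1/21)*(-1 + 63 + 3*441)/22)*(-431) + 481 = ((1/21)*(1/22)*(-1 + 63 + 1323))*(-431) + 481 = ((1/21)*(1/22)*1385)*(-431) + 481 = (1385/462)*(-431) + 481 = -596935/462 + 481 = -374713/462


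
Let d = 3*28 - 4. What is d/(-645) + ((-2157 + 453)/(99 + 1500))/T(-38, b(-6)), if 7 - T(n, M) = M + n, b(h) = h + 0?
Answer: -169400/1168869 ≈ -0.14493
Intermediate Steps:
b(h) = h
T(n, M) = 7 - M - n (T(n, M) = 7 - (M + n) = 7 + (-M - n) = 7 - M - n)
d = 80 (d = 84 - 4 = 80)
d/(-645) + ((-2157 + 453)/(99 + 1500))/T(-38, b(-6)) = 80/(-645) + ((-2157 + 453)/(99 + 1500))/(7 - 1*(-6) - 1*(-38)) = 80*(-1/645) + (-1704/1599)/(7 + 6 + 38) = -16/129 - 1704*1/1599/51 = -16/129 - 568/533*1/51 = -16/129 - 568/27183 = -169400/1168869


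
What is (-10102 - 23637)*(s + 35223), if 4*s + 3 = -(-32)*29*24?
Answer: -5504888979/4 ≈ -1.3762e+9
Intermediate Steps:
s = 22269/4 (s = -3/4 + (-(-32)*29*24)/4 = -3/4 + (-32*(-29)*24)/4 = -3/4 + (928*24)/4 = -3/4 + (1/4)*22272 = -3/4 + 5568 = 22269/4 ≈ 5567.3)
(-10102 - 23637)*(s + 35223) = (-10102 - 23637)*(22269/4 + 35223) = -33739*163161/4 = -5504888979/4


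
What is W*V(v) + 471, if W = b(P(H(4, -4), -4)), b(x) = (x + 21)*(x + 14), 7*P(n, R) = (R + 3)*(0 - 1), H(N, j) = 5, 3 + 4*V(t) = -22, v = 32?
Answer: -68496/49 ≈ -1397.9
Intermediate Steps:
V(t) = -25/4 (V(t) = -¾ + (¼)*(-22) = -¾ - 11/2 = -25/4)
P(n, R) = -3/7 - R/7 (P(n, R) = ((R + 3)*(0 - 1))/7 = ((3 + R)*(-1))/7 = (-3 - R)/7 = -3/7 - R/7)
b(x) = (14 + x)*(21 + x) (b(x) = (21 + x)*(14 + x) = (14 + x)*(21 + x))
W = 14652/49 (W = 294 + (-3/7 - ⅐*(-4))² + 35*(-3/7 - ⅐*(-4)) = 294 + (-3/7 + 4/7)² + 35*(-3/7 + 4/7) = 294 + (⅐)² + 35*(⅐) = 294 + 1/49 + 5 = 14652/49 ≈ 299.02)
W*V(v) + 471 = (14652/49)*(-25/4) + 471 = -91575/49 + 471 = -68496/49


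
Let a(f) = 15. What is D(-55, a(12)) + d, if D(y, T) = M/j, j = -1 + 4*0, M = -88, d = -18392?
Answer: -18304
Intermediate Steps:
j = -1 (j = -1 + 0 = -1)
D(y, T) = 88 (D(y, T) = -88/(-1) = -88*(-1) = 88)
D(-55, a(12)) + d = 88 - 18392 = -18304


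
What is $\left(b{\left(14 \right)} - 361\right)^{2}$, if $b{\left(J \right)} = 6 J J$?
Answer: $664225$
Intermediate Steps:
$b{\left(J \right)} = 6 J^{2}$
$\left(b{\left(14 \right)} - 361\right)^{2} = \left(6 \cdot 14^{2} - 361\right)^{2} = \left(6 \cdot 196 - 361\right)^{2} = \left(1176 - 361\right)^{2} = 815^{2} = 664225$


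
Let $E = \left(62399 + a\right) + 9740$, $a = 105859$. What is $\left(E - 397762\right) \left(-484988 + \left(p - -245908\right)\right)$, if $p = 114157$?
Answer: $27453578172$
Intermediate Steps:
$E = 177998$ ($E = \left(62399 + 105859\right) + 9740 = 168258 + 9740 = 177998$)
$\left(E - 397762\right) \left(-484988 + \left(p - -245908\right)\right) = \left(177998 - 397762\right) \left(-484988 + \left(114157 - -245908\right)\right) = - 219764 \left(-484988 + \left(114157 + 245908\right)\right) = - 219764 \left(-484988 + 360065\right) = \left(-219764\right) \left(-124923\right) = 27453578172$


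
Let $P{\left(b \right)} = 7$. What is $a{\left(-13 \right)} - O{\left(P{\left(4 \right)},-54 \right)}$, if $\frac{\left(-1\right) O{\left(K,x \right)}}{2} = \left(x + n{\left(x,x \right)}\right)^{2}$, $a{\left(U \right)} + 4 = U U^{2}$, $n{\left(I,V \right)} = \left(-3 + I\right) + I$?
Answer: $52249$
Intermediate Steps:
$n{\left(I,V \right)} = -3 + 2 I$
$a{\left(U \right)} = -4 + U^{3}$ ($a{\left(U \right)} = -4 + U U^{2} = -4 + U^{3}$)
$O{\left(K,x \right)} = - 2 \left(-3 + 3 x\right)^{2}$ ($O{\left(K,x \right)} = - 2 \left(x + \left(-3 + 2 x\right)\right)^{2} = - 2 \left(-3 + 3 x\right)^{2}$)
$a{\left(-13 \right)} - O{\left(P{\left(4 \right)},-54 \right)} = \left(-4 + \left(-13\right)^{3}\right) - - 18 \left(-1 - 54\right)^{2} = \left(-4 - 2197\right) - - 18 \left(-55\right)^{2} = -2201 - \left(-18\right) 3025 = -2201 - -54450 = -2201 + 54450 = 52249$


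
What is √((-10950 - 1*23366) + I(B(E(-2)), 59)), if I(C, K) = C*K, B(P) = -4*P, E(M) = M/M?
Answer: 2*I*√8638 ≈ 185.88*I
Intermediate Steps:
E(M) = 1
√((-10950 - 1*23366) + I(B(E(-2)), 59)) = √((-10950 - 1*23366) - 4*1*59) = √((-10950 - 23366) - 4*59) = √(-34316 - 236) = √(-34552) = 2*I*√8638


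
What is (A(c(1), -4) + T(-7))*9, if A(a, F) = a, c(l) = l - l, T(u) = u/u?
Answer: 9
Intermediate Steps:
T(u) = 1
c(l) = 0
(A(c(1), -4) + T(-7))*9 = (0 + 1)*9 = 1*9 = 9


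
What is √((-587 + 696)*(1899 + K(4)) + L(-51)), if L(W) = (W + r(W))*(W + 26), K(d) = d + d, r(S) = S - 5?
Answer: √210538 ≈ 458.84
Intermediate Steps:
r(S) = -5 + S
K(d) = 2*d
L(W) = (-5 + 2*W)*(26 + W) (L(W) = (W + (-5 + W))*(W + 26) = (-5 + 2*W)*(26 + W))
√((-587 + 696)*(1899 + K(4)) + L(-51)) = √((-587 + 696)*(1899 + 2*4) + (-130 + 2*(-51)² + 47*(-51))) = √(109*(1899 + 8) + (-130 + 2*2601 - 2397)) = √(109*1907 + (-130 + 5202 - 2397)) = √(207863 + 2675) = √210538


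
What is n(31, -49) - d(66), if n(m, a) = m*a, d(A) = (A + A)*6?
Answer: -2311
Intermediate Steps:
d(A) = 12*A (d(A) = (2*A)*6 = 12*A)
n(m, a) = a*m
n(31, -49) - d(66) = -49*31 - 12*66 = -1519 - 1*792 = -1519 - 792 = -2311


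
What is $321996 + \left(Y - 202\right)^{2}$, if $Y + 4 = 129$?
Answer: $327925$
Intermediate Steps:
$Y = 125$ ($Y = -4 + 129 = 125$)
$321996 + \left(Y - 202\right)^{2} = 321996 + \left(125 - 202\right)^{2} = 321996 + \left(-77\right)^{2} = 321996 + 5929 = 327925$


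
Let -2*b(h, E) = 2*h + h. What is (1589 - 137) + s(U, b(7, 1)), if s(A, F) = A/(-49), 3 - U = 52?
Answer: 1453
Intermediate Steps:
U = -49 (U = 3 - 1*52 = 3 - 52 = -49)
b(h, E) = -3*h/2 (b(h, E) = -(2*h + h)/2 = -3*h/2)
s(A, F) = -A/49 (s(A, F) = A*(-1/49) = -A/49)
(1589 - 137) + s(U, b(7, 1)) = (1589 - 137) - 1/49*(-49) = 1452 + 1 = 1453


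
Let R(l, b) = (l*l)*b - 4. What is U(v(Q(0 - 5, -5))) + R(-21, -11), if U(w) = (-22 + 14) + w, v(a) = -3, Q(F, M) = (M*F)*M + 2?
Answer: -4866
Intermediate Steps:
Q(F, M) = 2 + F*M**2 (Q(F, M) = (F*M)*M + 2 = F*M**2 + 2 = 2 + F*M**2)
R(l, b) = -4 + b*l**2 (R(l, b) = l**2*b - 4 = b*l**2 - 4 = -4 + b*l**2)
U(w) = -8 + w
U(v(Q(0 - 5, -5))) + R(-21, -11) = (-8 - 3) + (-4 - 11*(-21)**2) = -11 + (-4 - 11*441) = -11 + (-4 - 4851) = -11 - 4855 = -4866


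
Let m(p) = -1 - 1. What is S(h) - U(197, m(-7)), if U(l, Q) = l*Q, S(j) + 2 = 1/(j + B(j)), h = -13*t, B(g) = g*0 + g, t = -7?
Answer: 71345/182 ≈ 392.01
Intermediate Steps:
B(g) = g (B(g) = 0 + g = g)
m(p) = -2
h = 91 (h = -13*(-7) = 91)
S(j) = -2 + 1/(2*j) (S(j) = -2 + 1/(j + j) = -2 + 1/(2*j))
U(l, Q) = Q*l
S(h) - U(197, m(-7)) = (-2 + (½)/91) - (-2)*197 = (-2 + (½)*(1/91)) - 1*(-394) = (-2 + 1/182) + 394 = -363/182 + 394 = 71345/182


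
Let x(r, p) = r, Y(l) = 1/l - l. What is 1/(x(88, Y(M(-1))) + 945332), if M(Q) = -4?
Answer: 1/945420 ≈ 1.0577e-6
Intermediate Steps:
1/(x(88, Y(M(-1))) + 945332) = 1/(88 + 945332) = 1/945420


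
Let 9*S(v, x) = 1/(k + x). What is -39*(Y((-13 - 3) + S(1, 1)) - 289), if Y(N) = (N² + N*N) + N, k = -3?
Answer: -221663/27 ≈ -8209.7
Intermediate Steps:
S(v, x) = 1/(9*(-3 + x))
Y(N) = N + 2*N² (Y(N) = (N² + N²) + N = 2*N² + N = N + 2*N²)
-39*(Y((-13 - 3) + S(1, 1)) - 289) = -39*(((-13 - 3) + 1/(9*(-3 + 1)))*(1 + 2*((-13 - 3) + 1/(9*(-3 + 1)))) - 289) = -39*((-16 + (⅑)/(-2))*(1 + 2*(-16 + (⅑)/(-2))) - 289) = -39*((-16 + (⅑)*(-½))*(1 + 2*(-16 + (⅑)*(-½))) - 289) = -39*((-16 - 1/18)*(1 + 2*(-16 - 1/18)) - 289) = -39*(-289*(1 + 2*(-289/18))/18 - 289) = -39*(-289*(1 - 289/9)/18 - 289) = -39*(-289/18*(-280/9) - 289) = -39*(40460/81 - 289) = -39*17051/81 = -221663/27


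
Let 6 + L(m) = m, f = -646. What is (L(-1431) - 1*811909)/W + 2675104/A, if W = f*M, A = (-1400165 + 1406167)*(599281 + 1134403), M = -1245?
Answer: -528823646498953/523055555258835 ≈ -1.0110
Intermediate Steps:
L(m) = -6 + m
A = 10405571368 (A = 6002*1733684 = 10405571368)
W = 804270 (W = -646*(-1245) = 804270)
(L(-1431) - 1*811909)/W + 2675104/A = ((-6 - 1431) - 1*811909)/804270 + 2675104/10405571368 = (-1437 - 811909)*(1/804270) + 2675104*(1/10405571368) = -813346*1/804270 + 334388/1300696421 = -406673/402135 + 334388/1300696421 = -528823646498953/523055555258835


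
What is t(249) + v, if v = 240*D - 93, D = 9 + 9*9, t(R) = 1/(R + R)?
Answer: 10710487/498 ≈ 21507.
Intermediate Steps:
t(R) = 1/(2*R)
D = 90 (D = 9 + 81 = 90)
v = 21507 (v = 240*90 - 93 = 21600 - 93 = 21507)
t(249) + v = (1/2)/249 + 21507 = (1/2)*(1/249) + 21507 = 1/498 + 21507 = 10710487/498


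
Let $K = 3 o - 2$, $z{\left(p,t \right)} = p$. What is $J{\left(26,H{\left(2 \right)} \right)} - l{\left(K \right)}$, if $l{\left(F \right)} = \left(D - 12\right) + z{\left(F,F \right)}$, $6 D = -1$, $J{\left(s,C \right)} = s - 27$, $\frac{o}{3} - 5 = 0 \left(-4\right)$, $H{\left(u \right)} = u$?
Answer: $- \frac{191}{6} \approx -31.833$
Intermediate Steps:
$o = 15$ ($o = 15 + 3 \cdot 0 \left(-4\right) = 15 + 3 \cdot 0 = 15 + 0 = 15$)
$J{\left(s,C \right)} = -27 + s$ ($J{\left(s,C \right)} = s - 27 = -27 + s$)
$D = - \frac{1}{6}$ ($D = \frac{1}{6} \left(-1\right) = - \frac{1}{6} \approx -0.16667$)
$K = 43$ ($K = 3 \cdot 15 - 2 = 45 - 2 = 43$)
$l{\left(F \right)} = - \frac{73}{6} + F$ ($l{\left(F \right)} = \left(- \frac{1}{6} - 12\right) + F = - \frac{73}{6} + F$)
$J{\left(26,H{\left(2 \right)} \right)} - l{\left(K \right)} = \left(-27 + 26\right) - \left(- \frac{73}{6} + 43\right) = -1 - \frac{185}{6} = - \frac{191}{6}$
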